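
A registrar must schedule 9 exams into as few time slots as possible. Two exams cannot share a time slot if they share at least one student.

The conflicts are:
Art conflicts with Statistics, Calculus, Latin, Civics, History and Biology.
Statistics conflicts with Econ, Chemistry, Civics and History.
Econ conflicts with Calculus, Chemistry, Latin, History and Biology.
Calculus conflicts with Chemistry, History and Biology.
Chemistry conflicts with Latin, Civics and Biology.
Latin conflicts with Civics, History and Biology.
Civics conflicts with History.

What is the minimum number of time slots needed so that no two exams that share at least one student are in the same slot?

4

Econ, Chemistry, Latin, Biology pairwise conflict, so at least 4 time slots are needed.
4 time slots suffice: time slot 1 → {Statistics, Calculus, Latin}; time slot 2 → {Art, Chemistry}; time slot 3 → {Econ, Civics}; time slot 4 → {History, Biology}. Each listed conflict is separated.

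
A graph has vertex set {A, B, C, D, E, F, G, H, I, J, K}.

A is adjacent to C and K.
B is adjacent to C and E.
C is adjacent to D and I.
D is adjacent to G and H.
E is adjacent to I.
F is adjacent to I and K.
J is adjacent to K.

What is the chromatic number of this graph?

The cycle A-K-F-I-C-A has odd length 5, so it cannot be 2-colored; at least 3 colors are needed.
A valid assignment using 3 colors: A=2, B=2, C=1, D=2, E=1, F=3, G=1, H=1, I=2, J=2, K=1. No two adjacent vertices share a color.

3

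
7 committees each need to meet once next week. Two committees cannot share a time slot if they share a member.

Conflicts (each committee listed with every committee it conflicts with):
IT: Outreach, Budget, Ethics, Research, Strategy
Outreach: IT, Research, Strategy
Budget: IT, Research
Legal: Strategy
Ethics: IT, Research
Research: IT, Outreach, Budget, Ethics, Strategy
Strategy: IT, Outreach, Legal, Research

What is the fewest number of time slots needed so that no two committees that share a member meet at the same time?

4

IT, Outreach, Research, Strategy are mutually in conflict, so at least 4 time slots are needed.
4 time slots suffice: time slot 1 → {IT, Legal}; time slot 2 → {Research}; time slot 3 → {Budget, Ethics, Strategy}; time slot 4 → {Outreach}. No two conflicting committees share a time slot.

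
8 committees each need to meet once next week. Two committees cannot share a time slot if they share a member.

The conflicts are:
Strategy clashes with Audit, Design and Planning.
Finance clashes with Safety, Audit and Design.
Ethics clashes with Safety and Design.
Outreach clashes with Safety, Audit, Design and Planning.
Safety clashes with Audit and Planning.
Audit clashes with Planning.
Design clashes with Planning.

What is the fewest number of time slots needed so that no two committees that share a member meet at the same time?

4

Outreach, Safety, Audit, Planning pairwise conflict, so at least 4 time slots are needed.
4 time slots suffice: time slot 1 → {Finance, Ethics, Planning}; time slot 2 → {Safety, Design}; time slot 3 → {Audit}; time slot 4 → {Strategy, Outreach}. Every pair that conflicts lands in different time slots.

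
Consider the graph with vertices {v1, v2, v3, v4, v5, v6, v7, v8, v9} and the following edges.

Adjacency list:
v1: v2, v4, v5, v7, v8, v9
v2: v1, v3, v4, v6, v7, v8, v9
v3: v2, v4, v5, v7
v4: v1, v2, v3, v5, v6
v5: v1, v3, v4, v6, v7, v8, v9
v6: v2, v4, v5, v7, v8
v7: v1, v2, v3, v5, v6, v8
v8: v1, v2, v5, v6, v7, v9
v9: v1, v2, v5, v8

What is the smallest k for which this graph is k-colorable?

v2, v6, v7, v8 are pairwise adjacent (a clique of size 4), so at least 4 colors are needed.
4 colors suffice: v1=4, v2=1, v3=4, v4=2, v5=1, v6=4, v7=3, v8=2, v9=3. Every edge joins two different colors.

4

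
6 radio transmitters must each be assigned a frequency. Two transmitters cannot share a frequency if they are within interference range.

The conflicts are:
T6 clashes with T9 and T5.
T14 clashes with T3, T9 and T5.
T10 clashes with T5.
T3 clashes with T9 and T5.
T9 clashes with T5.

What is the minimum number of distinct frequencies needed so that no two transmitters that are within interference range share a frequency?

4

T14, T3, T9, T5 are mutually in conflict, so at least 4 frequencies are needed.
Using 4 frequencies: T6=3, T14=4, T10=2, T3=3, T9=2, T5=1. Each listed conflict is separated.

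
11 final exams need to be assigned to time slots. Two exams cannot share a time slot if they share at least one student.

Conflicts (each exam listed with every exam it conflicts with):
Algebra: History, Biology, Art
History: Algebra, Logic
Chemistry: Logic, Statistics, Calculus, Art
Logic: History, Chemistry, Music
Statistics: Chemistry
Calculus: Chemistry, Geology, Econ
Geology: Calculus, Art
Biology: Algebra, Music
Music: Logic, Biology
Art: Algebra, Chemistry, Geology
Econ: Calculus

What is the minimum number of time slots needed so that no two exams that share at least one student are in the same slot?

3

The cycle Art-Chemistry-Logic-History-Algebra-Art has odd length 5, so it cannot be 2-colored; at least 3 time slots are needed.
3 time slots suffice: time slot 1 → {Algebra, Chemistry, Geology, Music, Econ}; time slot 2 → {Logic, Statistics, Calculus, Biology, Art}; time slot 3 → {History}. Every pair that conflicts lands in different time slots.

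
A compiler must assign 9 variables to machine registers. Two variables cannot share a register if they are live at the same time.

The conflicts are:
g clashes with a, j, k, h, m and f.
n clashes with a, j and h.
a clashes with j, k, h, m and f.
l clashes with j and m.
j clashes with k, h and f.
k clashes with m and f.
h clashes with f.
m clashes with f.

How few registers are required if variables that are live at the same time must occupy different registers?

5

g, a, j, k, f pairwise conflict, so at least 5 registers are needed.
5 registers suffice: register 1 → {a, l}; register 2 → {j, m}; register 3 → {g, n}; register 4 → {f}; register 5 → {k, h}. Every pair that conflicts lands in different registers.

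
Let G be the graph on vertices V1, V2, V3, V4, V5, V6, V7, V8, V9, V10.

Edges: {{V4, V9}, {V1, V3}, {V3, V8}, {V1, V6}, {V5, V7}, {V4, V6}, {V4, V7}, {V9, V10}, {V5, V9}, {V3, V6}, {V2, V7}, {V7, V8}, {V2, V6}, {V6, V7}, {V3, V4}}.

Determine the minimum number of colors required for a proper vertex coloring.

3

V1, V3, V6 are pairwise adjacent, so at least 3 colors are needed.
A valid assignment using 3 colors: V1=3, V2=3, V3=1, V4=3, V5=2, V6=2, V7=1, V8=2, V9=1, V10=2. No two adjacent vertices share a color.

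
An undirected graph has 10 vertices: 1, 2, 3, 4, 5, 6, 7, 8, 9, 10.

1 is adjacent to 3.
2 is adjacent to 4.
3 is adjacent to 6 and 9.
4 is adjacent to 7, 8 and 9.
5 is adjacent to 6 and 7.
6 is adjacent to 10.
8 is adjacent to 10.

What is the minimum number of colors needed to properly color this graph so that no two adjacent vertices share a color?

2

8 and 10 are adjacent, so at least 2 colors are needed.
2 colors suffice: color red → {3, 4, 5, 10}; color blue → {1, 2, 6, 7, 8, 9}. Every edge joins two different colors.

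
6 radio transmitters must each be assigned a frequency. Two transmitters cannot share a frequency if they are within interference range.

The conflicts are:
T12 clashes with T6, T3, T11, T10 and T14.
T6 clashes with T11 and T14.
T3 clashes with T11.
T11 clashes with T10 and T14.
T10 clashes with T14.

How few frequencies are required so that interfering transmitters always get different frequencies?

4

T12, T6, T11, T14 are mutually in conflict, so at least 4 frequencies are needed.
A valid assignment using 4 frequencies: T12=2, T6=4, T3=3, T11=1, T10=4, T14=3. Every pair that conflicts lands in different frequencies.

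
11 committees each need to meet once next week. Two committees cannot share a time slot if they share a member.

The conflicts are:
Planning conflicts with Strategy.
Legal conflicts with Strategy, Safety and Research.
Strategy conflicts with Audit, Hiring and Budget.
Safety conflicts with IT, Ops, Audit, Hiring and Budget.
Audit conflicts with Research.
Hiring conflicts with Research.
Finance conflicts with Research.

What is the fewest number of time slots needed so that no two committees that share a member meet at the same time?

Safety and IT conflict, so at least 2 time slots are needed.
2 time slots suffice: time slot 1 → {Strategy, Safety, Research}; time slot 2 → {Planning, Legal, IT, Ops, Audit, Hiring, Budget, Finance}. No two conflicting committees share a time slot.

2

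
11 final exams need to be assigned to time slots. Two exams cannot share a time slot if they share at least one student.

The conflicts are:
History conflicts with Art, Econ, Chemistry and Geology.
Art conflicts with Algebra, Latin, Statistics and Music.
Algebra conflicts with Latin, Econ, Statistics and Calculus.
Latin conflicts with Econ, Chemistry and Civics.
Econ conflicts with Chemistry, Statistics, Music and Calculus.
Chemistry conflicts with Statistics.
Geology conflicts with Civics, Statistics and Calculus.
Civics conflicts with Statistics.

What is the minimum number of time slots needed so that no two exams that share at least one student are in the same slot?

Algebra, Econ, Statistics pairwise conflict, so at least 3 time slots are needed.
3 time slots suffice: time slot 1 → {Art, Econ, Geology}; time slot 2 → {History, Latin, Statistics, Music, Calculus}; time slot 3 → {Algebra, Chemistry, Civics}. Each listed conflict is separated.

3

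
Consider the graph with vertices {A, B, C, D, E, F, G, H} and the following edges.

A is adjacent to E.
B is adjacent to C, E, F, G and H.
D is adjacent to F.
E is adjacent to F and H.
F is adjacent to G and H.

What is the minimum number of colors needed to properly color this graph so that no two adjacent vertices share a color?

4

B, E, F, H are pairwise adjacent (a clique of size 4), so at least 4 colors are needed.
One proper 4-coloring: A=1, B=2, C=1, D=2, E=3, F=1, G=3, H=4. Every edge joins two different colors.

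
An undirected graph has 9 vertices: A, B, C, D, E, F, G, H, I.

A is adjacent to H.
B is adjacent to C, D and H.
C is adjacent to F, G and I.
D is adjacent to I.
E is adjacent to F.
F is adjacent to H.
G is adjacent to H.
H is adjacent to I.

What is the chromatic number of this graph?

B and C are adjacent, so at least 2 colors are needed.
One proper 2-coloring: A=2, B=2, C=1, D=1, E=1, F=2, G=2, H=1, I=2. Each edge has distinct colors on its endpoints.

2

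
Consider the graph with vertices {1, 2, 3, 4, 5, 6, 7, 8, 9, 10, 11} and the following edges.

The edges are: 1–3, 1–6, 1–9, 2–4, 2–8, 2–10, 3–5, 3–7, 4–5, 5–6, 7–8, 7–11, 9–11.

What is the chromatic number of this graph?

The cycle 7-11-9-1-3-7 has odd length 5, so it cannot be 2-colored; at least 3 colors are needed.
A valid assignment using 3 colors: 1=red, 2=red, 3=blue, 4=blue, 5=red, 6=blue, 7=red, 8=blue, 9=blue, 10=blue, 11=green. Every edge joins two different colors.

3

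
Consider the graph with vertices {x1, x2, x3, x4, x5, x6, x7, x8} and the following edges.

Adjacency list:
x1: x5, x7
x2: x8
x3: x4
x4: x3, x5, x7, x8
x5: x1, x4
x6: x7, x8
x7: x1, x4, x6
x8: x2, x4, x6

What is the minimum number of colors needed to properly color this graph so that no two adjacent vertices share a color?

2

x4 and x8 are adjacent, so at least 2 colors are needed.
2 colors suffice: color red → {x1, x2, x4, x6}; color blue → {x3, x5, x7, x8}. Each edge has distinct colors on its endpoints.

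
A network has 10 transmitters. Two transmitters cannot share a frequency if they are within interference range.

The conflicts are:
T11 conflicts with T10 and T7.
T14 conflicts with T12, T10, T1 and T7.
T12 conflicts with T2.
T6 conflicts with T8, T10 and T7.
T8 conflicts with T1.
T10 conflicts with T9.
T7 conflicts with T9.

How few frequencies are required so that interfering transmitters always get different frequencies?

3

The cycle T7-T14-T1-T8-T6-T7 has odd length 5, so it cannot be 2-colored; at least 3 frequencies are needed.
3 frequencies suffice: frequency 1 → {T11, T14, T6, T2, T9}; frequency 2 → {T12, T10, T1, T7}; frequency 3 → {T8}. No two conflicting transmitters share a frequency.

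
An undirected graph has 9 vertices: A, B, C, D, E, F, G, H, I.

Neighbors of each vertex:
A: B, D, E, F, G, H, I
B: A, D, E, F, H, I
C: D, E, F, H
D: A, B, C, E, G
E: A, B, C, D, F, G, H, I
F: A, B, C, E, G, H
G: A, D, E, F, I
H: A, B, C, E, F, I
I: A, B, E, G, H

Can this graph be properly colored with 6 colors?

The chromatic number is 5. A, B, E, H, I are mutually adjacent (a clique of size 5), so at least 5 colors are needed.
5 colors suffice: color 1 → {E}; color 2 → {A, C}; color 3 → {D, F, I}; color 4 → {G, H}; color 5 → {B}.
Since 6 ≥ 5, a proper 6-coloring certainly exists.

Yes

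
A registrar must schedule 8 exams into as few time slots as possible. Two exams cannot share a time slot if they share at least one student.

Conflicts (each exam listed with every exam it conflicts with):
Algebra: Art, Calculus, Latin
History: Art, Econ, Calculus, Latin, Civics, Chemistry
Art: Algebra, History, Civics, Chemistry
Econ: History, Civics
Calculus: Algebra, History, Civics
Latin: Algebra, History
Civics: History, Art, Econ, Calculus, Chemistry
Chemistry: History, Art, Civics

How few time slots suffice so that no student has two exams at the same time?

History, Art, Civics, Chemistry pairwise conflict, so at least 4 time slots are needed.
4 time slots suffice: time slot 1 → {Algebra, History}; time slot 2 → {Latin, Civics}; time slot 3 → {Art, Econ, Calculus}; time slot 4 → {Chemistry}. Each listed conflict is separated.

4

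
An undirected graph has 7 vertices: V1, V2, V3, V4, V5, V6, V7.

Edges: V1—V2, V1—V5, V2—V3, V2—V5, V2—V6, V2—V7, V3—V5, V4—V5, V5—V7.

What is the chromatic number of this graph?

V1, V2, V5 form a triangle, so at least 3 colors are needed.
3 colors suffice: V1=3, V2=1, V3=3, V4=1, V5=2, V6=2, V7=3. No two adjacent vertices share a color.

3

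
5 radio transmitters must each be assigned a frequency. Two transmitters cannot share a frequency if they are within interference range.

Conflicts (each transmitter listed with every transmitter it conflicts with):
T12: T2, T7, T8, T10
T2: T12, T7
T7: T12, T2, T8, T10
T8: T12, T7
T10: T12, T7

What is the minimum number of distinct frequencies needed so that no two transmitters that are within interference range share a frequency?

T12, T2, T7 are mutually in conflict, so at least 3 frequencies are needed.
A valid assignment using 3 frequencies: T12=1, T2=3, T7=2, T8=3, T10=3. Each listed conflict is separated.

3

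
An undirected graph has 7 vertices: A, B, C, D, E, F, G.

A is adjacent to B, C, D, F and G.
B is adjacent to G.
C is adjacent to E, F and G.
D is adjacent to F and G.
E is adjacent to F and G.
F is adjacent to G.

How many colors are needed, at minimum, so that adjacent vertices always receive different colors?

A, D, F, G are mutually adjacent (a clique of size 4), so at least 4 colors are needed.
4 colors suffice: color 1 → {G}; color 2 → {B, F}; color 3 → {A, E}; color 4 → {C, D}. Each edge has distinct colors on its endpoints.

4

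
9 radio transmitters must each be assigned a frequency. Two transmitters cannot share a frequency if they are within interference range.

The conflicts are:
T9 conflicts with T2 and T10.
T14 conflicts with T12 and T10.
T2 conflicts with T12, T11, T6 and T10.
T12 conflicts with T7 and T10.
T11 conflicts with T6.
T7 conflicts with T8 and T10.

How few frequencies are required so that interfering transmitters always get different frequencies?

T9, T2, T10 all conflict with each other, so at least 3 frequencies are needed.
3 frequencies suffice: T9=3, T14=2, T2=2, T12=3, T11=1, T7=2, T6=3, T8=1, T10=1. No two conflicting transmitters share a frequency.

3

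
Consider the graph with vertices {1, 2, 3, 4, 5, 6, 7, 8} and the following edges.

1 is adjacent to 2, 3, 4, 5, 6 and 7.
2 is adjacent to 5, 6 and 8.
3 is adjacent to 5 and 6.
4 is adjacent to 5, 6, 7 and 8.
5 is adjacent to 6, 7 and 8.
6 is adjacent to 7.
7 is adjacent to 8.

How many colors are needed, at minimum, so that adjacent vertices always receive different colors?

5

1, 4, 5, 6, 7 are pairwise adjacent (a clique of size 5), so at least 5 colors are needed.
5 colors suffice: color red → {5}; color blue → {6, 8}; color green → {1}; color yellow → {2, 3, 4}; color purple → {7}. Each edge has distinct colors on its endpoints.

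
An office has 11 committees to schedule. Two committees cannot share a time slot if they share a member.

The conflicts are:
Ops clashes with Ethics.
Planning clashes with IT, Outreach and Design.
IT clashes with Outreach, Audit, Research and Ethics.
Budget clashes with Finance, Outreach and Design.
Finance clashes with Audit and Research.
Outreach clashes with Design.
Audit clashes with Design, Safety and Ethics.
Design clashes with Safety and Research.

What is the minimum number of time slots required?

Audit, Design, Safety pairwise conflict, so at least 3 time slots are needed.
3 time slots suffice: time slot 1 → {Ops, IT, Finance, Design}; time slot 2 → {Outreach, Audit, Research}; time slot 3 → {Planning, Budget, Safety, Ethics}. Every pair that conflicts lands in different time slots.

3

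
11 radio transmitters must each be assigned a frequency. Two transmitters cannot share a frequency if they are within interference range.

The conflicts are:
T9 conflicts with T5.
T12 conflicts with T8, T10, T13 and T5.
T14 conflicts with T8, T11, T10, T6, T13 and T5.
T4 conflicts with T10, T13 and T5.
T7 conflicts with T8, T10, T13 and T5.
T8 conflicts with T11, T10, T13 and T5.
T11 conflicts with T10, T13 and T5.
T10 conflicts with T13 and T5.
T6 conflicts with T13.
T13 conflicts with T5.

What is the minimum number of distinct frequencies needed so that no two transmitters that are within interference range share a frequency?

6

T14, T8, T11, T10, T13, T5 all conflict with each other, so at least 6 frequencies are needed.
6 frequencies suffice: frequency 1 → {T6, T5}; frequency 2 → {T9, T13}; frequency 3 → {T10}; frequency 4 → {T4, T8}; frequency 5 → {T12, T14, T7}; frequency 6 → {T11}. Each listed conflict is separated.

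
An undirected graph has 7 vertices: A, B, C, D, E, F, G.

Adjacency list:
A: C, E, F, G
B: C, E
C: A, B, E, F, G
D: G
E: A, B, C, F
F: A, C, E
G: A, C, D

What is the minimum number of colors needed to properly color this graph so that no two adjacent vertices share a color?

A, C, E, F are mutually adjacent (a clique of size 4), so at least 4 colors are needed.
4 colors suffice: color red → {C, D}; color blue → {E, G}; color green → {A, B}; color yellow → {F}. Each edge has distinct colors on its endpoints.

4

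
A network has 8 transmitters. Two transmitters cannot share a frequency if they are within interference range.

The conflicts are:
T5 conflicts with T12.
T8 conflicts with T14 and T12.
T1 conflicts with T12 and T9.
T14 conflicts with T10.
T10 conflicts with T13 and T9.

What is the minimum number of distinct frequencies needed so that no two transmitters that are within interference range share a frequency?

2

T8 and T14 conflict, so at least 2 frequencies are needed.
A valid assignment using 2 frequencies: T5=2, T8=2, T1=2, T14=1, T10=2, T12=1, T13=1, T9=1. Every pair that conflicts lands in different frequencies.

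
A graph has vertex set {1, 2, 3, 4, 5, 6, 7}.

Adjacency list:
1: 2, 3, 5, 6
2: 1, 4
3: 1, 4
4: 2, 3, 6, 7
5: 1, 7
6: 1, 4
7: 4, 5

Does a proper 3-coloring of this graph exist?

The chromatic number is 3. The cycle 5-1-6-4-7-5 has odd length 5, so it cannot be 2-colored; at least 3 colors are needed.
3 colors suffice: 1=red, 2=blue, 3=blue, 4=red, 5=green, 6=blue, 7=blue.
That is already a proper 3-coloring.

Yes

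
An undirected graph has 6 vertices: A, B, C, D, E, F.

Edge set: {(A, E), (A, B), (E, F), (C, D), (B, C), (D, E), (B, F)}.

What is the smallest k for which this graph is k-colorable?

3

The cycle C-B-F-E-D-C has odd length 5, so it cannot be 2-colored; at least 3 colors are needed.
A valid assignment using 3 colors: A=2, B=1, C=2, D=3, E=1, F=2. Each edge has distinct colors on its endpoints.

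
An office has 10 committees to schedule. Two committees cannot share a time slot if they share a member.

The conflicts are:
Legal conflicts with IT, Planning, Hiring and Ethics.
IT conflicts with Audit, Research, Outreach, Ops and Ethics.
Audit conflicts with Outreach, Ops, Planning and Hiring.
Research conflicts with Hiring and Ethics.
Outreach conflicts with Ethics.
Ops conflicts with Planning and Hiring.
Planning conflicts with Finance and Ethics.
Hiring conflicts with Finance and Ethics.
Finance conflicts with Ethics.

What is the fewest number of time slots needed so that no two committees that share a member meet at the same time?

3

Audit, Ops, Planning are mutually in conflict, so at least 3 time slots are needed.
3 time slots suffice: time slot 1 → {Audit, Ethics}; time slot 2 → {IT, Planning, Hiring}; time slot 3 → {Legal, Research, Outreach, Ops, Finance}. No two conflicting committees share a time slot.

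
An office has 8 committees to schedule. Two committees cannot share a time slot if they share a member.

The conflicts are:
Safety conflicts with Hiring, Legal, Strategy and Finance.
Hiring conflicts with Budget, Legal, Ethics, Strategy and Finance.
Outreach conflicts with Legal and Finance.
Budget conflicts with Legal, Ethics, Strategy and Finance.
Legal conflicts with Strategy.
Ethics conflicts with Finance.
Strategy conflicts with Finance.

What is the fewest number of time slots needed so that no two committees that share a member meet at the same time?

4

Hiring, Budget, Legal, Strategy pairwise conflict, so at least 4 time slots are needed.
4 time slots suffice: Safety=3, Hiring=1, Outreach=1, Budget=3, Legal=2, Ethics=4, Strategy=4, Finance=2. Each listed conflict is separated.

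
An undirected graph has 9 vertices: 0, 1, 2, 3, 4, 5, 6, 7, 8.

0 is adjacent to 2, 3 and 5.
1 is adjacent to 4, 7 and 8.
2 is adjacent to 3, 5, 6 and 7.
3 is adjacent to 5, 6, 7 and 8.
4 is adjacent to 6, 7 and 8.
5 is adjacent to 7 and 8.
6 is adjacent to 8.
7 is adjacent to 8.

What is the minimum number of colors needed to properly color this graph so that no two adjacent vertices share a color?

4

1, 4, 7, 8 are mutually adjacent (a clique of size 4), so at least 4 colors are needed.
One proper 4-coloring: 0=b, 1=d, 2=c, 3=a, 4=a, 5=d, 6=b, 7=b, 8=c. No two adjacent vertices share a color.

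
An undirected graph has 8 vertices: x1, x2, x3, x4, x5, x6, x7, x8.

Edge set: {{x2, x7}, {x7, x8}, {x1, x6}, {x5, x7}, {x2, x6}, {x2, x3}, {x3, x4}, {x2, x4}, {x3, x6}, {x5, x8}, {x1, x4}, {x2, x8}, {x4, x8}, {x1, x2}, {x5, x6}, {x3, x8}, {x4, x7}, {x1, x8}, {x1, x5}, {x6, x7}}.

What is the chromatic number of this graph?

x1, x2, x4, x8 form a clique, so at least 4 colors are needed.
A valid assignment using 4 colors: x1=green, x2=blue, x3=green, x4=yellow, x5=blue, x6=red, x7=green, x8=red. Every edge joins two different colors.

4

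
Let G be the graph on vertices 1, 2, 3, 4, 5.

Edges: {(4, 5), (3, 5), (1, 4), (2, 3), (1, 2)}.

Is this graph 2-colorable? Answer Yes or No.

The cycle 1-2-3-5-4-1 has odd length 5, so it cannot be 2-colored; at least 3 colors are needed.
So 2 colors are not enough.

No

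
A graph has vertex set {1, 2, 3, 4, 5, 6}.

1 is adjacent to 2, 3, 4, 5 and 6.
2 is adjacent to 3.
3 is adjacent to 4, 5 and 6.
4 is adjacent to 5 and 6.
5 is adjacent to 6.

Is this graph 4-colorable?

1, 3, 4, 5, 6 form a clique, so at least 5 colors are needed.
So 4 colors are not enough.

No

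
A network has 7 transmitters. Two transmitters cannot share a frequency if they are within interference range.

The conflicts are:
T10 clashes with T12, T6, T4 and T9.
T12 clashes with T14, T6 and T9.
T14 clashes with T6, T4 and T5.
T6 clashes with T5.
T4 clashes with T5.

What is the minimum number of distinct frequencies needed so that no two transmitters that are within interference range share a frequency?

3

T14, T6, T5 all conflict with each other, so at least 3 frequencies are needed.
3 frequencies suffice: frequency 1 → {T6, T4, T9}; frequency 2 → {T10, T14}; frequency 3 → {T12, T5}. Every pair that conflicts lands in different frequencies.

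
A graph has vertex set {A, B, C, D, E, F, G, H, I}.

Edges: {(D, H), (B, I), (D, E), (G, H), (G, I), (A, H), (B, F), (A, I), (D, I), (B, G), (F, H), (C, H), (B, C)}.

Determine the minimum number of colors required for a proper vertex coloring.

B, G, I form a triangle, so at least 3 colors are needed.
3 colors suffice: A=3, B=1, C=2, D=3, E=1, F=2, G=3, H=1, I=2. Every edge joins two different colors.

3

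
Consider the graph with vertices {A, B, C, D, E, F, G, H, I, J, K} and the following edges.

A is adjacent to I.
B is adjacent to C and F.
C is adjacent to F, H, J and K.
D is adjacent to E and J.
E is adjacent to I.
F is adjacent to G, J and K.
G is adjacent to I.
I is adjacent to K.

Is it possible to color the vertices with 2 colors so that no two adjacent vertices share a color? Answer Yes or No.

No

C, F, J form a triangle, so at least 3 colors are needed.
So 2 colors are not enough.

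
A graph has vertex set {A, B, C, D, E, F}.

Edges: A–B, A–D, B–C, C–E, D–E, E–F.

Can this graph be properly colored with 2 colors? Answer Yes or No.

No

The cycle A-D-E-C-B-A has odd length 5, so it cannot be 2-colored; at least 3 colors are needed.
So 2 colors are not enough.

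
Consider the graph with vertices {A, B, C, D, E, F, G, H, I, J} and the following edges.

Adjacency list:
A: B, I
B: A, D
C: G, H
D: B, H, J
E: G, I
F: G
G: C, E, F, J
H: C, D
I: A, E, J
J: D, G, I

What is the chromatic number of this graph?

3

The cycle H-C-G-J-D-H has odd length 5, so it cannot be 2-colored; at least 3 colors are needed.
3 colors suffice: color red → {D, G, I}; color blue → {A, E, F, H, J}; color green → {B, C}. No two adjacent vertices share a color.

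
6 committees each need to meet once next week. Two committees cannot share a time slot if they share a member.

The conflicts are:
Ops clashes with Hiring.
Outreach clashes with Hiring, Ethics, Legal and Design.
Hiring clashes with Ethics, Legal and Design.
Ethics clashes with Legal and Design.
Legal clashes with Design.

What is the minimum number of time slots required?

Outreach, Hiring, Ethics, Legal, Design pairwise conflict, so at least 5 time slots are needed.
5 time slots suffice: time slot 1 → {Hiring}; time slot 2 → {Ops, Outreach}; time slot 3 → {Ethics}; time slot 4 → {Legal}; time slot 5 → {Design}. No two conflicting committees share a time slot.

5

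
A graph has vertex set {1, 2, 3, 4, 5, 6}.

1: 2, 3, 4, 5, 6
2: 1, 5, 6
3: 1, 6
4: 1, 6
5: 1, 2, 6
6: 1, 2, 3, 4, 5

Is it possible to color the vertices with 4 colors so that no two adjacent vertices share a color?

The chromatic number is 4. 1, 2, 5, 6 are mutually adjacent (a clique of size 4), so at least 4 colors are needed.
4 colors suffice: color red → {1}; color blue → {6}; color green → {3, 4, 5}; color yellow → {2}.
That is already a proper 4-coloring.

Yes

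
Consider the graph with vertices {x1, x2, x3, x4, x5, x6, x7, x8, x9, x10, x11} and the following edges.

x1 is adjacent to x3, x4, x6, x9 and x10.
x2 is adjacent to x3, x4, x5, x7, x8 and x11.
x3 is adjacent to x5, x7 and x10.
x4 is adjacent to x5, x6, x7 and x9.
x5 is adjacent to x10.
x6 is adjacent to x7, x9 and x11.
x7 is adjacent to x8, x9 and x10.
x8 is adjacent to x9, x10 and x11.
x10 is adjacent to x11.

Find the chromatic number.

4

x4, x6, x7, x9 are mutually adjacent (a clique of size 4), so at least 4 colors are needed.
A valid assignment using 4 colors: x1=1, x2=3, x3=4, x4=2, x5=1, x6=4, x7=1, x8=4, x9=3, x10=2, x11=1. No two adjacent vertices share a color.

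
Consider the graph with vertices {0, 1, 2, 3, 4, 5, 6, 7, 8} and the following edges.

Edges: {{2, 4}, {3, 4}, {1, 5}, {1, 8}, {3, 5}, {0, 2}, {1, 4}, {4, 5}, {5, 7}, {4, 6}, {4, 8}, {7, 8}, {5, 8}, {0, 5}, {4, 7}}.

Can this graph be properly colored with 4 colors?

Yes

The chromatic number is 4. 1, 4, 5, 8 form a clique, so at least 4 colors are needed.
One proper 4-coloring: 0=a, 1=d, 2=b, 3=c, 4=a, 5=b, 6=b, 7=d, 8=c.
That is already a proper 4-coloring.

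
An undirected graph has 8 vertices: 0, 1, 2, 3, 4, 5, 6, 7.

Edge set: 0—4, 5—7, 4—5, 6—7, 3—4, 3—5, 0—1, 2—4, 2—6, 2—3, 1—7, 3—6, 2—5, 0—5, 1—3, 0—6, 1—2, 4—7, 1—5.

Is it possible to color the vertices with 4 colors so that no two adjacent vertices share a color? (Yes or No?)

The chromatic number is 4. 1, 2, 3, 5 form a clique, so at least 4 colors are needed.
A valid assignment using 4 colors: 0=b, 1=c, 2=b, 3=d, 4=c, 5=a, 6=a, 7=b.
That is already a proper 4-coloring.

Yes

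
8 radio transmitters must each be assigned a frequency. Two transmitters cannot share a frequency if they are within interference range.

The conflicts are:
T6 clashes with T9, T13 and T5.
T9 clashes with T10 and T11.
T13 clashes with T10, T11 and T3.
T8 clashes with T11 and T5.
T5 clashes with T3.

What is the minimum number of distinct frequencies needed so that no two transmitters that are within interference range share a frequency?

3

The cycle T5-T8-T11-T13-T3-T5 has odd length 5, so it cannot be 2-colored; at least 3 frequencies are needed.
3 frequencies suffice: T6=2, T9=1, T13=1, T8=3, T10=2, T11=2, T5=1, T3=2. No two conflicting transmitters share a frequency.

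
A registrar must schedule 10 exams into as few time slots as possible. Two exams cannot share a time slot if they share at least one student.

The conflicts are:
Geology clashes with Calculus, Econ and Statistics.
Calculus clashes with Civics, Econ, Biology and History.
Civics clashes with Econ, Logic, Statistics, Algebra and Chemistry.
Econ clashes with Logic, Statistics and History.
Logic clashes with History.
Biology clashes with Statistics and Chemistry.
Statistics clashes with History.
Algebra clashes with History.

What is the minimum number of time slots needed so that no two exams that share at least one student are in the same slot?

3

Econ, Statistics, History pairwise conflict, so at least 3 time slots are needed.
3 time slots suffice: Geology=2, Calculus=3, Civics=2, Econ=1, Logic=3, Biology=1, Statistics=3, Algebra=1, Chemistry=3, History=2. Each listed conflict is separated.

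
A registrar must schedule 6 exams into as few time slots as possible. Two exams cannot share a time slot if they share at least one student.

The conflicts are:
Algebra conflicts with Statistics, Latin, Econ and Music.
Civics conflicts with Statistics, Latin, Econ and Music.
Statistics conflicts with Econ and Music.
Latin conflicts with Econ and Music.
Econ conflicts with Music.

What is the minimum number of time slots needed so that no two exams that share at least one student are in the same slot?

Civics, Latin, Econ, Music pairwise conflict, so at least 4 time slots are needed.
A valid assignment using 4 time slots: Algebra=3, Civics=3, Statistics=4, Latin=4, Econ=1, Music=2. Each listed conflict is separated.

4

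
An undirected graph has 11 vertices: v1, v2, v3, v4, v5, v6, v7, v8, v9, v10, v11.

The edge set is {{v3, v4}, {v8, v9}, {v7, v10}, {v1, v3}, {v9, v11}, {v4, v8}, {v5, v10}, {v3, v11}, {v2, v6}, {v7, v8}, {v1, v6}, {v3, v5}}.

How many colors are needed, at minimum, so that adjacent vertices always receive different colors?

3

The cycle v8-v9-v11-v3-v4-v8 has odd length 5, so it cannot be 2-colored; at least 3 colors are needed.
One proper 3-coloring: v1=2, v2=2, v3=1, v4=2, v5=2, v6=1, v7=2, v8=1, v9=3, v10=1, v11=2. Each edge has distinct colors on its endpoints.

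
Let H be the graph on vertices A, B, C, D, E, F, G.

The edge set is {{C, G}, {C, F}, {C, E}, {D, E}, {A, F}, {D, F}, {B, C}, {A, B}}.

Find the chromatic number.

C and F are adjacent, so at least 2 colors are needed.
2 colors suffice: color 1 → {A, C, D}; color 2 → {B, E, F, G}. Every edge joins two different colors.

2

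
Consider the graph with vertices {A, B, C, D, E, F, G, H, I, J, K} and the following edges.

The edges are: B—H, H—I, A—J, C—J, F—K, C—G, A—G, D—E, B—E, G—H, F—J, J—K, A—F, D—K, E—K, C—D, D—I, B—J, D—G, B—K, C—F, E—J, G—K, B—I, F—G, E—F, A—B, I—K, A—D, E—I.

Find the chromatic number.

4

D, E, I, K are mutually adjacent (a clique of size 4), so at least 4 colors are needed.
4 colors suffice: A=1, B=2, C=1, D=2, E=4, F=2, G=3, H=1, I=3, J=3, K=1. Each edge has distinct colors on its endpoints.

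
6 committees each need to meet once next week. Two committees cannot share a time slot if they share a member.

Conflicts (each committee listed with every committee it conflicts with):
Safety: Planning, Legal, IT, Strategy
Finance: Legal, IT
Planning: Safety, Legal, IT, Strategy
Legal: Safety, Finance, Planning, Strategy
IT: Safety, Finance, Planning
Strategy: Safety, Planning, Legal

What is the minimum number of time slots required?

Safety, Planning, Legal, Strategy all conflict with each other, so at least 4 time slots are needed.
4 time slots suffice: Safety=3, Finance=1, Planning=1, Legal=2, IT=2, Strategy=4. Every pair that conflicts lands in different time slots.

4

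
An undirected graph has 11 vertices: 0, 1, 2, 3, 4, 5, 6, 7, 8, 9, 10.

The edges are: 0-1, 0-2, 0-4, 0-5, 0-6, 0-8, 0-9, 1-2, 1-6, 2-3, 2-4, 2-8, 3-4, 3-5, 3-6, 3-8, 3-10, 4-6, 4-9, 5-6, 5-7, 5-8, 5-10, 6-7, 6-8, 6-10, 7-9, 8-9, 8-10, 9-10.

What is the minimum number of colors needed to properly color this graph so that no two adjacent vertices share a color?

3, 5, 6, 8, 10 are mutually adjacent (a clique of size 5), so at least 5 colors are needed.
5 colors suffice: color red → {2, 6, 9}; color blue → {1, 4, 7, 8}; color green → {0, 3}; color yellow → {5}; color purple → {10}. Each edge has distinct colors on its endpoints.

5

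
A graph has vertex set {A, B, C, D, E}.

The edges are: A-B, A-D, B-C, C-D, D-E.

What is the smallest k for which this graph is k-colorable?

C and D are adjacent, so at least 2 colors are needed.
A valid assignment using 2 colors: A=2, B=1, C=2, D=1, E=2. Each edge has distinct colors on its endpoints.

2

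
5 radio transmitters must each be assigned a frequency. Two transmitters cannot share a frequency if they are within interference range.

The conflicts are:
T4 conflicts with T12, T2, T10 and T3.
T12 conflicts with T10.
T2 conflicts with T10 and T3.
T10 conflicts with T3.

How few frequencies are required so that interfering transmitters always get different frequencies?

T4, T2, T10, T3 all conflict with each other, so at least 4 frequencies are needed.
Using 4 frequencies: T4=1, T12=3, T2=3, T10=2, T3=4. No two conflicting transmitters share a frequency.

4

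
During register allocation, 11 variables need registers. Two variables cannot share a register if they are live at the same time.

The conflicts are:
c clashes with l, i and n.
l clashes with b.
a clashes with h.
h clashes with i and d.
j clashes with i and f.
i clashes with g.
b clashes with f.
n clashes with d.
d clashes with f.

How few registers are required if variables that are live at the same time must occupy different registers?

The cycle c-i-h-d-n-c has odd length 5, so it cannot be 2-colored; at least 3 registers are needed.
Using 3 registers: c=2, l=1, a=1, h=2, j=3, i=1, b=3, n=3, g=2, d=1, f=2. Every pair that conflicts lands in different registers.

3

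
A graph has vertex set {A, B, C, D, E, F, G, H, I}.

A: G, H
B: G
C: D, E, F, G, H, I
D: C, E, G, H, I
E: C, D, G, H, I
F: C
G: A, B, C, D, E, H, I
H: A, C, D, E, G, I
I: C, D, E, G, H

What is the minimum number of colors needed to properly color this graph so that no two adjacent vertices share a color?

C, D, E, G, H, I are mutually adjacent (a clique of size 6), so at least 6 colors are needed.
6 colors suffice: color 1 → {F, G}; color 2 → {A, B, C}; color 3 → {H}; color 4 → {D}; color 5 → {E}; color 6 → {I}. No two adjacent vertices share a color.

6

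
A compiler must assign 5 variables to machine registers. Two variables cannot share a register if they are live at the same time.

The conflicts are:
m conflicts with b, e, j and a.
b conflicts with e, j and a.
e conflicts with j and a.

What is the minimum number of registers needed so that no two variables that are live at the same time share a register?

4

m, b, e, j pairwise conflict, so at least 4 registers are needed.
A valid assignment using 4 registers: m=1, b=2, e=3, j=4, a=4. No two conflicting variables share a register.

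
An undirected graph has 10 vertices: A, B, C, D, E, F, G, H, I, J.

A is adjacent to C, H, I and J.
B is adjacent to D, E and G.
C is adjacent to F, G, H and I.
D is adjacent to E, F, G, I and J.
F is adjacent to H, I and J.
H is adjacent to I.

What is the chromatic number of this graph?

4

A, C, H, I form a clique, so at least 4 colors are needed.
4 colors suffice: A=blue, B=blue, C=red, D=red, E=green, F=blue, G=green, H=yellow, I=green, J=green. No two adjacent vertices share a color.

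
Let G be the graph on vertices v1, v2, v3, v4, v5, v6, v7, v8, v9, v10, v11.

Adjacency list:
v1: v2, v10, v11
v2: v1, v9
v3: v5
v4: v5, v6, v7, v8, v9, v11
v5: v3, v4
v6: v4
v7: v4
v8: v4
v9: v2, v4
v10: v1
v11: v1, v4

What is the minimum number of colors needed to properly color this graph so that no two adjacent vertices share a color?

3

The cycle v1-v11-v4-v9-v2-v1 has odd length 5, so it cannot be 2-colored; at least 3 colors are needed.
A valid assignment using 3 colors: v1=1, v2=2, v3=1, v4=1, v5=2, v6=2, v7=2, v8=2, v9=3, v10=2, v11=2. No two adjacent vertices share a color.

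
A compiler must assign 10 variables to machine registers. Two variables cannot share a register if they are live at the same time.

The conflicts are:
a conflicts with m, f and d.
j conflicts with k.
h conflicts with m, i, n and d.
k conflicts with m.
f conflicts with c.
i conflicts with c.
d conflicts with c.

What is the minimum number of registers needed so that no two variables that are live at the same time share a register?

d and c conflict, so at least 2 registers are needed.
Using 2 registers: a=1, j=2, h=1, k=1, m=2, f=2, i=2, n=2, d=2, c=1. Each listed conflict is separated.

2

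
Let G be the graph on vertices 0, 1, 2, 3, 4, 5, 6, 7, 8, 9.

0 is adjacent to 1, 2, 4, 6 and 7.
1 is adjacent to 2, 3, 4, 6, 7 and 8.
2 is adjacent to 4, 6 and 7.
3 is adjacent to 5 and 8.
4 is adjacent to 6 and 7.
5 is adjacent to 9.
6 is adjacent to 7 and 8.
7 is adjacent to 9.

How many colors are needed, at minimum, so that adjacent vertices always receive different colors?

0, 1, 2, 4, 6, 7 form a clique, so at least 6 colors are needed.
6 colors suffice: color a → {1, 9}; color b → {3, 6}; color c → {5, 7, 8}; color d → {2}; color e → {0}; color f → {4}. No two adjacent vertices share a color.

6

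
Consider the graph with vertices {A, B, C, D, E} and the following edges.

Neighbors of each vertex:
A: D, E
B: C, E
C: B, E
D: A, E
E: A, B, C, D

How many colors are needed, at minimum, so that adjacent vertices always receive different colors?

3

B, C, E are mutually adjacent, so at least 3 colors are needed.
A valid assignment using 3 colors: A=2, B=2, C=3, D=3, E=1. Every edge joins two different colors.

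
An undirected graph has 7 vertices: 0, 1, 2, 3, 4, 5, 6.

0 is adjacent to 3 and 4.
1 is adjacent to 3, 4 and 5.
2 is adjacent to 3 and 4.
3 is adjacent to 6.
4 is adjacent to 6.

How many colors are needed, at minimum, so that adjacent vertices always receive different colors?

2

1 and 3 are adjacent, so at least 2 colors are needed.
A valid assignment using 2 colors: 0=blue, 1=blue, 2=blue, 3=red, 4=red, 5=red, 6=blue. Each edge has distinct colors on its endpoints.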